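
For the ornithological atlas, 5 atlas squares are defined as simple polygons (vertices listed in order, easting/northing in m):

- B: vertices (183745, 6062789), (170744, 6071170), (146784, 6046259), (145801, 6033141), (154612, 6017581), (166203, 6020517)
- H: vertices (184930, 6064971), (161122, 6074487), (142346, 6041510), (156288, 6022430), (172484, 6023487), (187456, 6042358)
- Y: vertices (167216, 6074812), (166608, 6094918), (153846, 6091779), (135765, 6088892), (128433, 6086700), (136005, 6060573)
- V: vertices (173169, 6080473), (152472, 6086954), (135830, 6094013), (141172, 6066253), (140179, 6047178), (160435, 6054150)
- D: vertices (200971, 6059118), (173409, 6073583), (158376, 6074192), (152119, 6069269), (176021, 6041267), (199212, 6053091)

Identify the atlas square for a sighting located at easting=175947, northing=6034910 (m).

Cast a ray rightward from (175947, 6034910). For each polygon, the edges (by vertex number in listed order) whose endpoints lie on opposite sides of northing = 6034910, where each meets that height, and whether that is right or left of the point:
B: 3–4 at easting≈145933.6 (left), 6–1 at easting≈172175.8 (left) → 0 crossings.
H: 3–4 at easting≈147168.7 (left), 5–6 at easting≈181546.9 (right) → 1 crossing.
Y: no edge straddles that height → 0 crossings.
V: no edge straddles that height → 0 crossings.
D: no edge straddles that height → 0 crossings.
Only H has an odd count, so the point is inside H.

H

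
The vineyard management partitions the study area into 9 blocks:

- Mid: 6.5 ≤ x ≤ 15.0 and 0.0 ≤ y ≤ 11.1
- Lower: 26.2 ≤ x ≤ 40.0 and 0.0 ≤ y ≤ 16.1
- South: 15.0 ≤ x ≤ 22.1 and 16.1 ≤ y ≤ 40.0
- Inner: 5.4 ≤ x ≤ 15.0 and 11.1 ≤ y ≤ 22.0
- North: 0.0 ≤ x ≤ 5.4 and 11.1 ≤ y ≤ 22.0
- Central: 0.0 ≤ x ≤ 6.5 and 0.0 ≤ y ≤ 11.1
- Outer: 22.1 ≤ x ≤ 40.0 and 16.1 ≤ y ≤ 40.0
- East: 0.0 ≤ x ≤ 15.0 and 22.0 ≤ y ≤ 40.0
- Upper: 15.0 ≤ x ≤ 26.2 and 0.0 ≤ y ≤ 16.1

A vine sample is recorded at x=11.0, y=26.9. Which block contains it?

The point has x = 11.0 and y = 26.9.
Only East satisfies 0.0 ≤ x ≤ 15.0 and 22.0 ≤ y ≤ 40.0.

East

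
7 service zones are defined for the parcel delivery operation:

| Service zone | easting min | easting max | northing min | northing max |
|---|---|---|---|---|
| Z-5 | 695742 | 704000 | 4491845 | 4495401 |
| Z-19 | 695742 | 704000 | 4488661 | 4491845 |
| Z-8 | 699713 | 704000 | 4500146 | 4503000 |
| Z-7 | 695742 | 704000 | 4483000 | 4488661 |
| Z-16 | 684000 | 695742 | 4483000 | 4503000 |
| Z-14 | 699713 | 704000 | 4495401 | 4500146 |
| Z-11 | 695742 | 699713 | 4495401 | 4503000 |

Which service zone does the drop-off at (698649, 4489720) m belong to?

Z-19

The point has easting = 698649 and northing = 4489720.
Only Z-19 satisfies 695742 ≤ easting ≤ 704000 and 4488661 ≤ northing ≤ 4491845.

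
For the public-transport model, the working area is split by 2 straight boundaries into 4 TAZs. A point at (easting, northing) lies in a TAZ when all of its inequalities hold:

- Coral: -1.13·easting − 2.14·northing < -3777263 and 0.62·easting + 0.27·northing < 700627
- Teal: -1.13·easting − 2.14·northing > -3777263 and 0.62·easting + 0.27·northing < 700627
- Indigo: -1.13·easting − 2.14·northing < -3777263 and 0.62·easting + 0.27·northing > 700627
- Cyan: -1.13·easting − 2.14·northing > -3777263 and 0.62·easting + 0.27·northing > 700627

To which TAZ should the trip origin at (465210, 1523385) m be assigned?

Coral

-1.13·465210 − 2.14·1523385 = -3785731.200, which is < -3777263
0.62·465210 + 0.27·1523385 = 699744.150, which is < 700627
This sign pattern matches Coral.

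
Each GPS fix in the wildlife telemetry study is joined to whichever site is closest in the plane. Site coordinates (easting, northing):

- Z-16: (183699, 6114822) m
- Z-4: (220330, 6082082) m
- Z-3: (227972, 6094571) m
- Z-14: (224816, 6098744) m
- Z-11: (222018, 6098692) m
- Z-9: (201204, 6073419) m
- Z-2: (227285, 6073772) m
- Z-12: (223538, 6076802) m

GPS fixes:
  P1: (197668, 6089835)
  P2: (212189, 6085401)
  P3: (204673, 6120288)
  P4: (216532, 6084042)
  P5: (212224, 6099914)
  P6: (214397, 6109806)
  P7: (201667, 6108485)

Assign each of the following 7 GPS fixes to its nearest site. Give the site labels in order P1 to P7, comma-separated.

Z-9, Z-4, Z-16, Z-4, Z-11, Z-11, Z-16

P1 → Z-9 (d²=281988352.00)
P2 → Z-4 (d²=77291642.00)
P3 → Z-16 (d²=469785832.00)
P4 → Z-4 (d²=18266404.00)
P5 → Z-11 (d²=97415720.00)
P6 → Z-11 (d²=181600637.00)
P7 → Z-16 (d²=363006593.00)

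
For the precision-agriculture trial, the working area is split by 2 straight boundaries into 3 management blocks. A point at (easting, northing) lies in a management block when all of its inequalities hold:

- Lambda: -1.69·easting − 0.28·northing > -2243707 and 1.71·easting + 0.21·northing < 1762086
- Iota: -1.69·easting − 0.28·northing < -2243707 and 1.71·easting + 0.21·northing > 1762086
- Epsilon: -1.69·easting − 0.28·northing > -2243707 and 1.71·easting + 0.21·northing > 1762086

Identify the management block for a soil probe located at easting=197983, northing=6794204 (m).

Epsilon

-1.69·197983 − 0.28·6794204 = -2236968.390, which is > -2243707
1.71·197983 + 0.21·6794204 = 1765333.770, which is > 1762086
This sign pattern matches Epsilon.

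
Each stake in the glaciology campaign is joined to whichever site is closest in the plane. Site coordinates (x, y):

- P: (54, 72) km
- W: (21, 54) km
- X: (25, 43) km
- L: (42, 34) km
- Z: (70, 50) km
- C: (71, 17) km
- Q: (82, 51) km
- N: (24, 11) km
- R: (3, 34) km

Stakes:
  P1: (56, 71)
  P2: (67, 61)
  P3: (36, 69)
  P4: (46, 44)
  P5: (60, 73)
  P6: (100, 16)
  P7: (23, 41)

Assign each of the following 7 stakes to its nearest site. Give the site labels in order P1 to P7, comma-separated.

P1 → P (d²=5.00)
P2 → Z (d²=130.00)
P3 → P (d²=333.00)
P4 → L (d²=116.00)
P5 → P (d²=37.00)
P6 → C (d²=842.00)
P7 → X (d²=8.00)

P, Z, P, L, P, C, X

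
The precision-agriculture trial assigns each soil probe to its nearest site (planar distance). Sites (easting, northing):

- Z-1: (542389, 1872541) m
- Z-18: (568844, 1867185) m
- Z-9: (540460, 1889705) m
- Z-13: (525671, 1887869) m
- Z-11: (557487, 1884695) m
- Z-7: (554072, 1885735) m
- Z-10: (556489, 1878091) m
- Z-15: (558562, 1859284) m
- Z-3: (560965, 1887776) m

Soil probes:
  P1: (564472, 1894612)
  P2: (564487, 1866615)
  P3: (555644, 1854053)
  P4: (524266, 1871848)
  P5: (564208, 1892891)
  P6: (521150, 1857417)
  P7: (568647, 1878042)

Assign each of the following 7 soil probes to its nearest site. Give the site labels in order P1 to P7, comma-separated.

P1 → Z-3 (d²=59029945.00)
P2 → Z-18 (d²=19308349.00)
P3 → Z-15 (d²=35878085.00)
P4 → Z-13 (d²=258646466.00)
P5 → Z-3 (d²=36680274.00)
P6 → Z-1 (d²=679830497.00)
P7 → Z-18 (d²=117913258.00)

Z-3, Z-18, Z-15, Z-13, Z-3, Z-1, Z-18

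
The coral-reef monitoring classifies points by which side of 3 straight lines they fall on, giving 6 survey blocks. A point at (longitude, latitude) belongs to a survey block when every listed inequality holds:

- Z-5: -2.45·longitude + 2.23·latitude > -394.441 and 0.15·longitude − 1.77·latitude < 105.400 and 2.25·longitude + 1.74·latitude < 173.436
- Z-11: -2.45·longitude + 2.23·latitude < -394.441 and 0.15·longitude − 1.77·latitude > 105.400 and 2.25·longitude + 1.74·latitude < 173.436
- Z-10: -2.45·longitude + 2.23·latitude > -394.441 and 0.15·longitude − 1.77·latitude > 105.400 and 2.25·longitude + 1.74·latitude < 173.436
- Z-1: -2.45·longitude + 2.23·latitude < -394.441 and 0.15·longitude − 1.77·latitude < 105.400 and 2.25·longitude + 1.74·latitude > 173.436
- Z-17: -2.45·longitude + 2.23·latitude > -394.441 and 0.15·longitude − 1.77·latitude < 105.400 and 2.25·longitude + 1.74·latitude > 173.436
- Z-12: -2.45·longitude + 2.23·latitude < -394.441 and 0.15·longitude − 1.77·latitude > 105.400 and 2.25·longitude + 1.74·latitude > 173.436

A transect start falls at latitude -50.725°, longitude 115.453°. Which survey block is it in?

Z-11

-2.45·115.453 + 2.23·-50.725 = -395.977, which is < -394.441
0.15·115.453 − 1.77·-50.725 = 107.101, which is > 105.400
2.25·115.453 + 1.74·-50.725 = 171.508, which is < 173.436
This sign pattern matches Z-11.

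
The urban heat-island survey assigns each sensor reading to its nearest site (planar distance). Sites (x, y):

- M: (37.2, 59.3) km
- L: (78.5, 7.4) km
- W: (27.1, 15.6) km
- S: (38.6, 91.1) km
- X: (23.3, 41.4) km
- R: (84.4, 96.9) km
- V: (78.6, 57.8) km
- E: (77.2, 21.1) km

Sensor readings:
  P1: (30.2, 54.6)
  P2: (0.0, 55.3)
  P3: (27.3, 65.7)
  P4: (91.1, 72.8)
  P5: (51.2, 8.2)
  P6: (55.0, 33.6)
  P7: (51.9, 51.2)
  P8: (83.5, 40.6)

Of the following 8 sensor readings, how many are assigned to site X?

1

P1 → M
P2 → X
P3 → M
P4 → V
P5 → W
P6 → E
P7 → M
P8 → V
1 of the 8 goes to X.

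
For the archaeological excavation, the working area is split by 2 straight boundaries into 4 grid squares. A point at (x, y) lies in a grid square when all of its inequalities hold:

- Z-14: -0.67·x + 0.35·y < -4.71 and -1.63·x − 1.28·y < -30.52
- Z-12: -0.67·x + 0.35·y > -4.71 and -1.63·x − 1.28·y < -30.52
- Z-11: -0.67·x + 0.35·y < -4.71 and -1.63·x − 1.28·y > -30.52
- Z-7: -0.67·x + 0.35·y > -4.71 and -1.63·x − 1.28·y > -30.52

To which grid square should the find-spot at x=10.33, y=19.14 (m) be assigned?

-0.67·10.33 + 0.35·19.14 = -0.222, which is > -4.71
-1.63·10.33 − 1.28·19.14 = -41.337, which is < -30.52
This sign pattern matches Z-12.

Z-12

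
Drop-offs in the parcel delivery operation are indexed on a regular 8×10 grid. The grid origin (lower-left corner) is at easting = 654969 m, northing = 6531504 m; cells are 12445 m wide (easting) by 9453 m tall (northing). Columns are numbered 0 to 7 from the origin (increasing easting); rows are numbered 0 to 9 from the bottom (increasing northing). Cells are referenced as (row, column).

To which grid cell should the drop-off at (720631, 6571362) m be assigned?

Column index: ⌊(720631 − 654969) / 12445⌋ = ⌊5.276⌋ = 5
Row offset from origin: ⌊(6571362 − 6531504) / 9453⌋ = ⌊4.216⌋ = 4 → row 4

(4, 5)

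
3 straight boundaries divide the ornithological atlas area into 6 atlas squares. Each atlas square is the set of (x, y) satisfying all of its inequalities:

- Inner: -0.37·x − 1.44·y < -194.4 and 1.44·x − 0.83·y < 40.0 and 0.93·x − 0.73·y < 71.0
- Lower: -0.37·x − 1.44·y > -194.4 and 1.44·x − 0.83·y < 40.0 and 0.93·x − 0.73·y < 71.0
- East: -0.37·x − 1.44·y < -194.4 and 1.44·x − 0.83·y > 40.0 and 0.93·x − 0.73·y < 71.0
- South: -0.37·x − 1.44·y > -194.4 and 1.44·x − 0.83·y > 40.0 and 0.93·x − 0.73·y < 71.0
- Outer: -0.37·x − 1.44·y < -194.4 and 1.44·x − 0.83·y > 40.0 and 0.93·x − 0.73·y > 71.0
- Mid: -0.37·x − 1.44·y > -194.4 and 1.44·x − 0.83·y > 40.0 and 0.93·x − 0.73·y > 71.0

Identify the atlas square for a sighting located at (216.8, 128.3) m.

-0.37·216.8 − 1.44·128.3 = -264.968, which is < -194.4
1.44·216.8 − 0.83·128.3 = 205.703, which is > 40.0
0.93·216.8 − 0.73·128.3 = 107.965, which is > 71.0
This sign pattern matches Outer.

Outer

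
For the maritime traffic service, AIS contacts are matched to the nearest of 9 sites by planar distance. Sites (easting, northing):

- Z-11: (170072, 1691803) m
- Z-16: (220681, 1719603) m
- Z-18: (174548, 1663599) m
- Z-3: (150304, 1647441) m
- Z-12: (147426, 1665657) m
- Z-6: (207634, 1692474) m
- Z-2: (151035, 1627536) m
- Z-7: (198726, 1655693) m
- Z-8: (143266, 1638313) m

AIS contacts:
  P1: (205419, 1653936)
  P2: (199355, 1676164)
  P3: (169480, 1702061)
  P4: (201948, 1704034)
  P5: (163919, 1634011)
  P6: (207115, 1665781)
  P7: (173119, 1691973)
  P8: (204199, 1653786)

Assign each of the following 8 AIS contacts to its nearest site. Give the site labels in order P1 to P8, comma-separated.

Z-7, Z-6, Z-11, Z-6, Z-2, Z-7, Z-11, Z-7

P1 → Z-7 (d²=47883298.00)
P2 → Z-6 (d²=334557941.00)
P3 → Z-11 (d²=105577028.00)
P4 → Z-6 (d²=165964196.00)
P5 → Z-2 (d²=207923081.00)
P6 → Z-7 (d²=172143065.00)
P7 → Z-11 (d²=9313109.00)
P8 → Z-7 (d²=33590378.00)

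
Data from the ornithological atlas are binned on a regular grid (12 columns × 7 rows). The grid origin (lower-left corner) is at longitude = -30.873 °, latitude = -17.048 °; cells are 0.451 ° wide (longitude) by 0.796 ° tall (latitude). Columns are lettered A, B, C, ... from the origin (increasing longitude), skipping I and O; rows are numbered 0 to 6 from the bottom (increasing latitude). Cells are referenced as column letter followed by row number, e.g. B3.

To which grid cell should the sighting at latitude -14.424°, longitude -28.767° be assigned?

E3

Column index: ⌊(-28.767 − -30.873) / 0.451⌋ = ⌊4.670⌋ = 4 → column E
Row offset from origin: ⌊(-14.424 − -17.048) / 0.796⌋ = ⌊3.296⌋ = 3 → row 3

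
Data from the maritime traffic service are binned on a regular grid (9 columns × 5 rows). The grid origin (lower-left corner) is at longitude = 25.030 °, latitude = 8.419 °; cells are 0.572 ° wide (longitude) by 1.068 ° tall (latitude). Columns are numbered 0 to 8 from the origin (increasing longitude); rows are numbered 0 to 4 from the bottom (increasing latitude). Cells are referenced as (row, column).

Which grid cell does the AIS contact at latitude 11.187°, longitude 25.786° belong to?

(2, 1)

Column index: ⌊(25.786 − 25.030) / 0.572⌋ = ⌊1.322⌋ = 1
Row offset from origin: ⌊(11.187 − 8.419) / 1.068⌋ = ⌊2.592⌋ = 2 → row 2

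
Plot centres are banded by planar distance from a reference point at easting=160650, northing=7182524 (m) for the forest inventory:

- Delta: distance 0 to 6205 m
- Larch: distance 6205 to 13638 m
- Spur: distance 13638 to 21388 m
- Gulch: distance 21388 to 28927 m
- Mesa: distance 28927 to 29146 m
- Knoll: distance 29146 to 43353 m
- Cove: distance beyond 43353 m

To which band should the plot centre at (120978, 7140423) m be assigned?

Cove

Distance = √((120978−160650)² + (7140423−7182524)²) = √(1573867584.000 + 1772494201.000) = 57847.747 m.
43353 ≤ 57847.747 < ∞ → Cove.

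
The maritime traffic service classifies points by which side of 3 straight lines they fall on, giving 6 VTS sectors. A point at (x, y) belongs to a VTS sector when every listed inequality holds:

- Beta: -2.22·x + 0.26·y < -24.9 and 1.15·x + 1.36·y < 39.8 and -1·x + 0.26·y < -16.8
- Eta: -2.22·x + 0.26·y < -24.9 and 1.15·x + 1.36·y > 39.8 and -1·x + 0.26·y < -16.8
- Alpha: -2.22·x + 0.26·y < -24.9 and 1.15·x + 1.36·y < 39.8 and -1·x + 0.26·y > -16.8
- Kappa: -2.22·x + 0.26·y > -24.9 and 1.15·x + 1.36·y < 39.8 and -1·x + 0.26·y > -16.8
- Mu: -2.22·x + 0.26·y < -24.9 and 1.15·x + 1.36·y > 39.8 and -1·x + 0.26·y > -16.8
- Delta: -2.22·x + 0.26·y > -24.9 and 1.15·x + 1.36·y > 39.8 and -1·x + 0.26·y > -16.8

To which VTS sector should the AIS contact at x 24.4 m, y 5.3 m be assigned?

-2.22·24.4 + 0.26·5.3 = -52.790, which is < -24.9
1.15·24.4 + 1.36·5.3 = 35.268, which is < 39.8
-1·24.4 + 0.26·5.3 = -23.022, which is < -16.8
This sign pattern matches Beta.

Beta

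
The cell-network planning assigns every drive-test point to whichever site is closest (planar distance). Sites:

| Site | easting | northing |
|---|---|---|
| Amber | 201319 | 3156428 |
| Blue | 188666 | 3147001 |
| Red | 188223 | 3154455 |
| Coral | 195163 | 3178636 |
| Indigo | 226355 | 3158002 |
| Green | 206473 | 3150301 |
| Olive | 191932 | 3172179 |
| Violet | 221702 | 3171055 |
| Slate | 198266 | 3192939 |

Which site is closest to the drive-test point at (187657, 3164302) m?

Squared distances to each site:
Amber: 248650120.000; Blue: 300342682.000; Red: 97283765.000; Coral: 261803592.000; Indigo: 1537225204.000; Green: 550069857.000; Olive: 80322754.000; Violet: 1204665034.000; Slate: 932628650.000.
Minimum at Olive.

Olive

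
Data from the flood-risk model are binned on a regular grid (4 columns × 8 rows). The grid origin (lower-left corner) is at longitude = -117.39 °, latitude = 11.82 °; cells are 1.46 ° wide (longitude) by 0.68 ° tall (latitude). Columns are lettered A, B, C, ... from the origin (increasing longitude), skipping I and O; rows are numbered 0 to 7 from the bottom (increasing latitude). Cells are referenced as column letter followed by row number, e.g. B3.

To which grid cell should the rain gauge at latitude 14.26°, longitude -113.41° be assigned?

Column index: ⌊(-113.41 − -117.39) / 1.46⌋ = ⌊2.726⌋ = 2 → column C
Row offset from origin: ⌊(14.26 − 11.82) / 0.68⌋ = ⌊3.588⌋ = 3 → row 3

C3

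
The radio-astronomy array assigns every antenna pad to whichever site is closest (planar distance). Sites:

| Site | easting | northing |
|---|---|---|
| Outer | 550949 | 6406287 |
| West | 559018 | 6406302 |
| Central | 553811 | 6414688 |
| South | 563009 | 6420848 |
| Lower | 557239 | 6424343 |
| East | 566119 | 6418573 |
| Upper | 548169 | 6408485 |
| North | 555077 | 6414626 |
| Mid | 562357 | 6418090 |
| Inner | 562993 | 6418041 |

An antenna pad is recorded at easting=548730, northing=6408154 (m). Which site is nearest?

Upper

Squared distances to each site:
Outer: 8409650.000; West: 109272848.000; Central: 68509717.000; South: 365027477.000; Lower: 334486802.000; East: 410932882.000; Upper: 424282.000; North: 82171193.000; Mid: 284419225.000; Inner: 301185938.000.
Minimum at Upper.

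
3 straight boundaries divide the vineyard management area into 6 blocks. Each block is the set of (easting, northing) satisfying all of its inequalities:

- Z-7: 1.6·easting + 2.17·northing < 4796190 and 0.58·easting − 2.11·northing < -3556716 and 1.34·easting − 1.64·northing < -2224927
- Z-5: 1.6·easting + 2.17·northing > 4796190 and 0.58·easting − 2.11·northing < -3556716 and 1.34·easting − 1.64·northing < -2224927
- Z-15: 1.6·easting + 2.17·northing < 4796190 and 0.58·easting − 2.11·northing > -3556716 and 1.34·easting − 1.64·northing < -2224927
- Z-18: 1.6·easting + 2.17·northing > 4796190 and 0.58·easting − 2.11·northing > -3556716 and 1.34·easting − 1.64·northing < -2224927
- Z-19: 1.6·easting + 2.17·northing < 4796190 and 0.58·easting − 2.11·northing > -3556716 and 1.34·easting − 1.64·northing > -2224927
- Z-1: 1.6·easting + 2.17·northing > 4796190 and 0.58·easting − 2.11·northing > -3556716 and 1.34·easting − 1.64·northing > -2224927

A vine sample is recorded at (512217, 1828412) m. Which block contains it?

Z-7

1.6·512217 + 2.17·1828412 = 4787201.240, which is < 4796190
0.58·512217 − 2.11·1828412 = -3560863.460, which is < -3556716
1.34·512217 − 1.64·1828412 = -2312224.900, which is < -2224927
This sign pattern matches Z-7.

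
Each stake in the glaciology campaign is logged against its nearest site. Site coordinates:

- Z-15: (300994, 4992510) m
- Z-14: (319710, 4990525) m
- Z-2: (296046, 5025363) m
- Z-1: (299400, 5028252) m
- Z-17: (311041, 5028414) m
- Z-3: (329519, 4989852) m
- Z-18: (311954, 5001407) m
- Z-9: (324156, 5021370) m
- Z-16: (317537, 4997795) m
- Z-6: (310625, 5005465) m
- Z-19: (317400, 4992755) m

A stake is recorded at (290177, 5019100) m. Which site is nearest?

Z-2

Squared distances to each site:
Z-15: 824035589.000; Z-14: 1688728714.000; Z-2: 73670330.000; Z-1: 168822833.000; Z-17: 522057092.000; Z-3: 2403238468.000; Z-18: 787279978.000; Z-9: 1159725341.000; Z-16: 1202472625.000; Z-6: 604033929.000; Z-19: 1435150754.000.
Minimum at Z-2.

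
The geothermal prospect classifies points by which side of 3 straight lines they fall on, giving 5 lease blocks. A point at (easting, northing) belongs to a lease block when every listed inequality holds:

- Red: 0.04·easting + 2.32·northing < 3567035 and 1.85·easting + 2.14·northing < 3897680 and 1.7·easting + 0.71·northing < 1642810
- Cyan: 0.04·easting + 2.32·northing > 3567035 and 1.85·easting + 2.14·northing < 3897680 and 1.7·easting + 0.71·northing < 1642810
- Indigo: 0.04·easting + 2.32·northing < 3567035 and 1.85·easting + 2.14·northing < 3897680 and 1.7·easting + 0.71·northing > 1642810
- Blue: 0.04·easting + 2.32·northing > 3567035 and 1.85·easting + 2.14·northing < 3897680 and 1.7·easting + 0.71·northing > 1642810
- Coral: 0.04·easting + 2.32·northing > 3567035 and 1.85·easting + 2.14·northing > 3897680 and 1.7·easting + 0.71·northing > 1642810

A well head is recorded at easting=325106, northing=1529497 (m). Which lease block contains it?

Red

0.04·325106 + 2.32·1529497 = 3561437.280, which is < 3567035
1.85·325106 + 2.14·1529497 = 3874569.680, which is < 3897680
1.7·325106 + 0.71·1529497 = 1638623.070, which is < 1642810
This sign pattern matches Red.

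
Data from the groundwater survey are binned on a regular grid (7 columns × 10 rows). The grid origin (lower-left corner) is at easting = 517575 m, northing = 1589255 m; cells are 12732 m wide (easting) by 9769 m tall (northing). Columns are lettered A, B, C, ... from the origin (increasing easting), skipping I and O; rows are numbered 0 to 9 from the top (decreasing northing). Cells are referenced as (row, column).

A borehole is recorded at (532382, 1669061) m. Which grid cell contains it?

Column index: ⌊(532382 − 517575) / 12732⌋ = ⌊1.163⌋ = 1 → column B
Row offset from origin: ⌊(1669061 − 1589255) / 9769⌋ = ⌊8.169⌋ = 8 → row 1 (counted from top)

(1, B)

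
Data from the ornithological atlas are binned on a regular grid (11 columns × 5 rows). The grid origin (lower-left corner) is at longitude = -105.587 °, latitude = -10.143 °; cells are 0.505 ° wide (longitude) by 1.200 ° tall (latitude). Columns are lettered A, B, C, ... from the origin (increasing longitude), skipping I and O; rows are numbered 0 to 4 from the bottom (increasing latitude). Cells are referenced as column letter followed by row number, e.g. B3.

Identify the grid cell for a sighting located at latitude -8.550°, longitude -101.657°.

H1

Column index: ⌊(-101.657 − -105.587) / 0.505⌋ = ⌊7.782⌋ = 7 → column H
Row offset from origin: ⌊(-8.550 − -10.143) / 1.200⌋ = ⌊1.328⌋ = 1 → row 1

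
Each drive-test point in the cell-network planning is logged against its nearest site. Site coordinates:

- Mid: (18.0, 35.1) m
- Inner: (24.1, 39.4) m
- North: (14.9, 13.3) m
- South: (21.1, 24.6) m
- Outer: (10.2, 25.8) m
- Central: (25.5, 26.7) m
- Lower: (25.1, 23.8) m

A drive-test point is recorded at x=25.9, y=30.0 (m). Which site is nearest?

Squared distances to each site:
Mid: 88.420; Inner: 91.600; North: 399.890; South: 52.200; Outer: 264.130; Central: 11.050; Lower: 39.080.
Minimum at Central.

Central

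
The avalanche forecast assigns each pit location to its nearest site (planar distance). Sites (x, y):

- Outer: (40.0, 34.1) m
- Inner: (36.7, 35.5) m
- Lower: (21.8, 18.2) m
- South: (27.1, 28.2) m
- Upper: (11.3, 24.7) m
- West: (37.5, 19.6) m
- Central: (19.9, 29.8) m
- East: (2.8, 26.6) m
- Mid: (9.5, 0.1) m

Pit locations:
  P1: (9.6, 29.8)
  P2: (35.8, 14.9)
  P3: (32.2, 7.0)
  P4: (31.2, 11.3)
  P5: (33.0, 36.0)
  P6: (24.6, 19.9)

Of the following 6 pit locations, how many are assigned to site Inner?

1

P1 → Upper
P2 → West
P3 → West
P4 → West
P5 → Inner
P6 → Lower
1 of the 6 goes to Inner.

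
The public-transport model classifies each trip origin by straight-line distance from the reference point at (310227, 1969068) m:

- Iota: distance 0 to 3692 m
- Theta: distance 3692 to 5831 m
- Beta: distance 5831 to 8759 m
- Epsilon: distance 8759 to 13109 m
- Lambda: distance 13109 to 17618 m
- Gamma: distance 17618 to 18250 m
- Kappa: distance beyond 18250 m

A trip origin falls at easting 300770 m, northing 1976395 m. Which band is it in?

Epsilon

Distance = √((300770−310227)² + (1976395−1969068)²) = √(89434849.000 + 53684929.000) = 11963.268 m.
8759 ≤ 11963.268 < 13109 → Epsilon.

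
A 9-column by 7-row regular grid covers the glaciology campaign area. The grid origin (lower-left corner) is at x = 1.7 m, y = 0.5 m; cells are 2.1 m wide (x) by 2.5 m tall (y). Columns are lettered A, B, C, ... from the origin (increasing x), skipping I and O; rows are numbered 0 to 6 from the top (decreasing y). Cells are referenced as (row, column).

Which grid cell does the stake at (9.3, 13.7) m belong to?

(1, D)

Column index: ⌊(9.3 − 1.7) / 2.1⌋ = ⌊3.619⌋ = 3 → column D
Row offset from origin: ⌊(13.7 − 0.5) / 2.5⌋ = ⌊5.280⌋ = 5 → row 1 (counted from top)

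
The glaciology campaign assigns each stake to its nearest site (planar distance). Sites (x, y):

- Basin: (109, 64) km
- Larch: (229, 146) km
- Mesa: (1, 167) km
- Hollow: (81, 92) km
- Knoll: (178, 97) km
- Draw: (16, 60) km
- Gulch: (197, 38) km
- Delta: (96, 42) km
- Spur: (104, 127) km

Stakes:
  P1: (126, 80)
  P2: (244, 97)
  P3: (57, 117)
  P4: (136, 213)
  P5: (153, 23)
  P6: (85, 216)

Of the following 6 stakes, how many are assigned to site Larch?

1

P1 → Basin
P2 → Larch
P3 → Hollow
P4 → Spur
P5 → Gulch
P6 → Spur
1 of the 6 goes to Larch.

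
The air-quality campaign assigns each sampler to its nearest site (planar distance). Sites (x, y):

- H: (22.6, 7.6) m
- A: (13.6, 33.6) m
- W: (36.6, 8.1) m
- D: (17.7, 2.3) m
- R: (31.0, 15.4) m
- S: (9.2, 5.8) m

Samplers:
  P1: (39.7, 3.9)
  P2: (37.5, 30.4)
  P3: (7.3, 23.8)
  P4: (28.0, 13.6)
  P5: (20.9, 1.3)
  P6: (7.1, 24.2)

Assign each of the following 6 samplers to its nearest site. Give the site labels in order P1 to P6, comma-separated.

P1 → W (d²=27.25)
P2 → R (d²=267.25)
P3 → A (d²=135.73)
P4 → R (d²=12.24)
P5 → D (d²=11.24)
P6 → A (d²=130.61)

W, R, A, R, D, A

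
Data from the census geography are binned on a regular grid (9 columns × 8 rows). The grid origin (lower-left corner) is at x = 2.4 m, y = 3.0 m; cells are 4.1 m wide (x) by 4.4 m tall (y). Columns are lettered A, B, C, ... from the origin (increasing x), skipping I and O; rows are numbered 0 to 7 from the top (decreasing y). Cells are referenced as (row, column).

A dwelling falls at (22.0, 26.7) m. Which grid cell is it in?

Column index: ⌊(22.0 − 2.4) / 4.1⌋ = ⌊4.780⌋ = 4 → column E
Row offset from origin: ⌊(26.7 − 3.0) / 4.4⌋ = ⌊5.386⌋ = 5 → row 2 (counted from top)

(2, E)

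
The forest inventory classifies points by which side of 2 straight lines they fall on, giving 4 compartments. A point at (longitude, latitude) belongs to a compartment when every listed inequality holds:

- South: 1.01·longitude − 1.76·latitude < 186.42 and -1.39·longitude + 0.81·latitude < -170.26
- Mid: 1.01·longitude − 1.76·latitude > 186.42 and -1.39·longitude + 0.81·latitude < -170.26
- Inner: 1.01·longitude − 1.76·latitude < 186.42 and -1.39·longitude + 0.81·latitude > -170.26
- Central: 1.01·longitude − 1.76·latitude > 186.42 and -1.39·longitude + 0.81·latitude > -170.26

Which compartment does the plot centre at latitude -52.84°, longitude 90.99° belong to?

Inner

1.01·90.99 − 1.76·-52.84 = 184.898, which is < 186.42
-1.39·90.99 + 0.81·-52.84 = -169.276, which is > -170.26
This sign pattern matches Inner.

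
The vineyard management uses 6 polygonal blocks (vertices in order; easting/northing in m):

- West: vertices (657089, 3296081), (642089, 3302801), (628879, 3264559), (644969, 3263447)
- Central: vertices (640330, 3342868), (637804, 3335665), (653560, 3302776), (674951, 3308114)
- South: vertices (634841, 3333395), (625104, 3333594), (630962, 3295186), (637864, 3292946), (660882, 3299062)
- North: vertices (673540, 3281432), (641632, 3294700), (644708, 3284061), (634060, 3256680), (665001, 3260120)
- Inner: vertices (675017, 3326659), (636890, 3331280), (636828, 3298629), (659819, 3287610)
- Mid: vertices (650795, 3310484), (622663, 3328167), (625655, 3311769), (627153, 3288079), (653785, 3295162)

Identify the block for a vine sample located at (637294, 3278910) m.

Cast a ray rightward from (637294, 3278910). For each polygon, the edges (by vertex number in listed order) whose endpoints lie on opposite sides of northing = 3278910, where each meets that height, and whether that is right or left of the point:
West: 2–3 at easting≈633836.3 (left), 4–1 at easting≈650711.8 (right) → 1 crossing.
Central: no edge straddles that height → 0 crossings.
South: no edge straddles that height → 0 crossings.
North: 3–4 at easting≈642704.9 (right), 5–1 at easting≈672529.5 (right) → 2 crossings.
Inner: no edge straddles that height → 0 crossings.
Mid: no edge straddles that height → 0 crossings.
Only West has an odd count, so the point is inside West.

West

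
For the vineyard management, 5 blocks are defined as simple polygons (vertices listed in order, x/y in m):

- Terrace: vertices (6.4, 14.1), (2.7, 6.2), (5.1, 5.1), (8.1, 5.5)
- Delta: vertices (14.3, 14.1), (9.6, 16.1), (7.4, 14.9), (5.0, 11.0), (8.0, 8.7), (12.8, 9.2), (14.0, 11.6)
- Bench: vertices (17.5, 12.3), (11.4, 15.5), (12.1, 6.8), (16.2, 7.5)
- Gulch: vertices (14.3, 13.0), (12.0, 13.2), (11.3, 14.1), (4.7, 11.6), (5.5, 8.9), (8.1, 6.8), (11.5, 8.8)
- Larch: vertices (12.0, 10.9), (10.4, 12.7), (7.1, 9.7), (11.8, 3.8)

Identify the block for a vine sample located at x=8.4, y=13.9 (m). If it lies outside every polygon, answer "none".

Cast a ray rightward from (8.4, 13.9). For each polygon, the edges (by vertex number in listed order) whose endpoints lie on opposite sides of y = 13.9, where each meets that height, and whether that is right or left of the point:
Terrace: 1–2 at x≈6.31 (left), 4–1 at x≈6.44 (left) → 0 crossings.
Delta: 3–4 at x≈6.78 (left), 7–1 at x≈14.28 (right) → 1 crossing.
Bench: 1–2 at x≈14.45 (right), 2–3 at x≈11.53 (right) → 2 crossings.
Gulch: 2–3 at x≈11.46 (right), 3–4 at x≈10.77 (right) → 2 crossings.
Larch: no edge straddles that height → 0 crossings.
Only Delta has an odd count, so the point is inside Delta.

Delta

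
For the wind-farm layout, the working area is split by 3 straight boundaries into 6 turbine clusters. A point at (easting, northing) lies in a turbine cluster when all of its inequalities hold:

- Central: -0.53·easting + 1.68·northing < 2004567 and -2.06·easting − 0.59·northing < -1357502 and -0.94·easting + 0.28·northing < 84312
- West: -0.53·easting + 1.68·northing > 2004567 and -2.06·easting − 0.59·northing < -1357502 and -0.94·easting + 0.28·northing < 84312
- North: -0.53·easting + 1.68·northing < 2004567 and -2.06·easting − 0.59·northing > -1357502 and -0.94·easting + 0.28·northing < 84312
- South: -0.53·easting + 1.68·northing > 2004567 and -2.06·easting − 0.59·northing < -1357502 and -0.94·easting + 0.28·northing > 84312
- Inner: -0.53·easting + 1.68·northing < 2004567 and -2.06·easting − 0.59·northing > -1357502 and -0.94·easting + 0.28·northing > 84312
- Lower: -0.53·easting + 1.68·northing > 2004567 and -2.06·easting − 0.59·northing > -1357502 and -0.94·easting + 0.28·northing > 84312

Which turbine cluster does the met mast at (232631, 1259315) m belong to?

-0.53·232631 + 1.68·1259315 = 1992354.770, which is < 2004567
-2.06·232631 − 0.59·1259315 = -1222215.710, which is > -1357502
-0.94·232631 + 0.28·1259315 = 133935.060, which is > 84312
This sign pattern matches Inner.

Inner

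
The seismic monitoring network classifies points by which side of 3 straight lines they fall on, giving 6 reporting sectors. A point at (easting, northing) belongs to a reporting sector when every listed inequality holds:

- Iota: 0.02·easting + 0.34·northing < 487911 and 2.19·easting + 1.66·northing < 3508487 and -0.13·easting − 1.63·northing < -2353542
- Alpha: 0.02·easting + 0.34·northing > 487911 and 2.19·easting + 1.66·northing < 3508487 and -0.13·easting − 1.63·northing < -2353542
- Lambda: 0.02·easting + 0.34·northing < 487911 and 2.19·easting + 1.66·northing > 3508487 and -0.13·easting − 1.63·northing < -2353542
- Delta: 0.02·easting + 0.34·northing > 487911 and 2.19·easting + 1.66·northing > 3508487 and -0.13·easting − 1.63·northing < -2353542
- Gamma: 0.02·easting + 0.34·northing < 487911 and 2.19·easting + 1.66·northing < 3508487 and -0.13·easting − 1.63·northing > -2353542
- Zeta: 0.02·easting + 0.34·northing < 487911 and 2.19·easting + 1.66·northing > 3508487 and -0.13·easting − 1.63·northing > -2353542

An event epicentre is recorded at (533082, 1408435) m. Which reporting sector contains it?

0.02·533082 + 0.34·1408435 = 489529.540, which is > 487911
2.19·533082 + 1.66·1408435 = 3505451.680, which is < 3508487
-0.13·533082 − 1.63·1408435 = -2365049.710, which is < -2353542
This sign pattern matches Alpha.

Alpha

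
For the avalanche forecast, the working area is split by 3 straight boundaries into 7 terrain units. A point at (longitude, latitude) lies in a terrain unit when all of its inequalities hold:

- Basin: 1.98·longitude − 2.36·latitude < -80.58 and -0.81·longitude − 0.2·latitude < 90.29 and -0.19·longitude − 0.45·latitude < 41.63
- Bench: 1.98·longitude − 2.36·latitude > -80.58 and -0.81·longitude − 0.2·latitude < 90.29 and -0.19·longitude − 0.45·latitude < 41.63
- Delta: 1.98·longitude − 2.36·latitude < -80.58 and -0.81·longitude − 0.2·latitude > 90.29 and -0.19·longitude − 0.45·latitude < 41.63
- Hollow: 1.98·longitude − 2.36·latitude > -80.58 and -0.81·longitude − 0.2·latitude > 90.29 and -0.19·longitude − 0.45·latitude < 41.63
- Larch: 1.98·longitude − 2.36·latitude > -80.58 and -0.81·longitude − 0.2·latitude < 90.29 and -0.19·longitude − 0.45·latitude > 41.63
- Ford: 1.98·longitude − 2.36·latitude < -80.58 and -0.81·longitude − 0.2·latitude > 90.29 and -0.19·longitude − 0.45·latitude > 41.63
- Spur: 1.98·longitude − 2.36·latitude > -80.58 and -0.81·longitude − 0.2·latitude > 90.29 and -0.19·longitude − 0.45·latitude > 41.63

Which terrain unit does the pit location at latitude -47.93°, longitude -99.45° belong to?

Basin

1.98·-99.45 − 2.36·-47.93 = -83.796, which is < -80.58
-0.81·-99.45 − 0.2·-47.93 = 90.141, which is < 90.29
-0.19·-99.45 − 0.45·-47.93 = 40.464, which is < 41.63
This sign pattern matches Basin.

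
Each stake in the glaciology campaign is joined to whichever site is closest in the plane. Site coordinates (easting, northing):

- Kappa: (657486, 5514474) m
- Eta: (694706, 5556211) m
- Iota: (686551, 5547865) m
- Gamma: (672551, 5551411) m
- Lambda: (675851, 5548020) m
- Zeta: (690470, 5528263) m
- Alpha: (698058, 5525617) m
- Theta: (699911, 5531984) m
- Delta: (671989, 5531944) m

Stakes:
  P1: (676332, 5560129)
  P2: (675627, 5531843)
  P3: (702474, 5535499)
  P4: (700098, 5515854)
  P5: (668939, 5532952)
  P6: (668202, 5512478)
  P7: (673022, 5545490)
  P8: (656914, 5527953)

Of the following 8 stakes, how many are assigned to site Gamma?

P1 → Gamma
P2 → Delta
P3 → Theta
P4 → Alpha
P5 → Delta
P6 → Kappa
P7 → Lambda
P8 → Kappa
1 of the 8 goes to Gamma.

1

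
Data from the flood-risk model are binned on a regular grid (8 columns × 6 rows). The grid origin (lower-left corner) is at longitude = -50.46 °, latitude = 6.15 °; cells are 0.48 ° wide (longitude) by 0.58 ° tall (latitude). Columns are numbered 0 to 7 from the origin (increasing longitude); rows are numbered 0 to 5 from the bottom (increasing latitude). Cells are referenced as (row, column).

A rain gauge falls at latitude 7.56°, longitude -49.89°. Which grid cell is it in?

(2, 1)

Column index: ⌊(-49.89 − -50.46) / 0.48⌋ = ⌊1.188⌋ = 1
Row offset from origin: ⌊(7.56 − 6.15) / 0.58⌋ = ⌊2.431⌋ = 2 → row 2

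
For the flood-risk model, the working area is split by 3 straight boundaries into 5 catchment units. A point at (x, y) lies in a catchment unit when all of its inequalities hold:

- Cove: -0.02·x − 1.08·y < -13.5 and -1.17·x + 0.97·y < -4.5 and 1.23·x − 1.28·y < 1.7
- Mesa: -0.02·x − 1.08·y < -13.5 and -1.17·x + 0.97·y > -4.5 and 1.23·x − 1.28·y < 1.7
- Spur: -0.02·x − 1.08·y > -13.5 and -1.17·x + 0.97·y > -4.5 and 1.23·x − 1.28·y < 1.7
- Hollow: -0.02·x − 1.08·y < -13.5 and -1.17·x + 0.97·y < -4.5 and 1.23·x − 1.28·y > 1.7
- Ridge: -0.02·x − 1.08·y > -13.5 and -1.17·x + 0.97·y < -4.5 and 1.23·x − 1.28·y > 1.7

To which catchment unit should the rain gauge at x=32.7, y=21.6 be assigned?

Hollow

-0.02·32.7 − 1.08·21.6 = -23.982, which is < -13.5
-1.17·32.7 + 0.97·21.6 = -17.307, which is < -4.5
1.23·32.7 − 1.28·21.6 = 12.573, which is > 1.7
This sign pattern matches Hollow.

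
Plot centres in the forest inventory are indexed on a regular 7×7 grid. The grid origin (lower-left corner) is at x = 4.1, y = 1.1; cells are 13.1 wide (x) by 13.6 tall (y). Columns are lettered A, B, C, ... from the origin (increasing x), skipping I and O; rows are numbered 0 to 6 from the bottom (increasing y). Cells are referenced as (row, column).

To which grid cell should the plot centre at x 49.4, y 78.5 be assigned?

(5, D)

Column index: ⌊(49.4 − 4.1) / 13.1⌋ = ⌊3.458⌋ = 3 → column D
Row offset from origin: ⌊(78.5 − 1.1) / 13.6⌋ = ⌊5.691⌋ = 5 → row 5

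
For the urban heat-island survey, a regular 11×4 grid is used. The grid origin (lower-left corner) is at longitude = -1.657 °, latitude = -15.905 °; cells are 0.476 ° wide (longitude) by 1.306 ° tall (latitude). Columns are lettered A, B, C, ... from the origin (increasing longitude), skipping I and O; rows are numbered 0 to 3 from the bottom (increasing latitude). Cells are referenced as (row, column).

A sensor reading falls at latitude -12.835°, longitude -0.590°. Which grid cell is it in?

(2, C)

Column index: ⌊(-0.590 − -1.657) / 0.476⌋ = ⌊2.242⌋ = 2 → column C
Row offset from origin: ⌊(-12.835 − -15.905) / 1.306⌋ = ⌊2.351⌋ = 2 → row 2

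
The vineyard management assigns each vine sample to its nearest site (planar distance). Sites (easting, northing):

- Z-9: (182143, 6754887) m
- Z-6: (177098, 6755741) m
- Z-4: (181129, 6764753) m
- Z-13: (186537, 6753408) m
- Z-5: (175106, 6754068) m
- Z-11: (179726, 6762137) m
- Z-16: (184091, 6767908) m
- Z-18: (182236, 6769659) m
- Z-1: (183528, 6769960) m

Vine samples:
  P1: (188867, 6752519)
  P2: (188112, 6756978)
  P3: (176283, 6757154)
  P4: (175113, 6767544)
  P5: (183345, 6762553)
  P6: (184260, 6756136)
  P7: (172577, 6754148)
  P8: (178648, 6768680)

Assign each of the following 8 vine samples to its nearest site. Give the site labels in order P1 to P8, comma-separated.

P1 → Z-13 (d²=6219221.00)
P2 → Z-13 (d²=15225525.00)
P3 → Z-6 (d²=2660794.00)
P4 → Z-4 (d²=43981937.00)
P5 → Z-4 (d²=9750656.00)
P6 → Z-9 (d²=6041690.00)
P7 → Z-5 (d²=6402241.00)
P8 → Z-18 (d²=13832185.00)

Z-13, Z-13, Z-6, Z-4, Z-4, Z-9, Z-5, Z-18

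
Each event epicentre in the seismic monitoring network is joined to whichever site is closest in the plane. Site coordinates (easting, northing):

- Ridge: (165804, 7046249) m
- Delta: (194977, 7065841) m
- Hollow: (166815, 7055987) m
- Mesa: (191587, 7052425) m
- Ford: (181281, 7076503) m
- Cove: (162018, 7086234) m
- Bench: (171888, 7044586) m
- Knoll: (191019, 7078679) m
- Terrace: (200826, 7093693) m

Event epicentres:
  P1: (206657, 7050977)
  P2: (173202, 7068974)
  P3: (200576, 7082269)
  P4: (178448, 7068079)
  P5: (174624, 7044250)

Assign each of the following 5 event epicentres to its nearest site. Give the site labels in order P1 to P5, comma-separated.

P1 → Mesa (d²=229201604.00)
P2 → Ford (d²=121956082.00)
P3 → Knoll (d²=104224349.00)
P4 → Ford (d²=78989665.00)
P5 → Bench (d²=7598592.00)

Mesa, Ford, Knoll, Ford, Bench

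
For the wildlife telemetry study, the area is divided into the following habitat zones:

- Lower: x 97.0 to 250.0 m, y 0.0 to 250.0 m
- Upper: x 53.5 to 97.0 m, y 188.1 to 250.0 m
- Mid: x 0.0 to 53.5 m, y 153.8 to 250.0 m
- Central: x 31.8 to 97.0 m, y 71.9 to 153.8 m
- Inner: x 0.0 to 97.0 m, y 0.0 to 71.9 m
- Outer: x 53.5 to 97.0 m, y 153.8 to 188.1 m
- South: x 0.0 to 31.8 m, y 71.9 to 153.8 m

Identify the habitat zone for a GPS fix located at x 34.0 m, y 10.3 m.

The point has x = 34.0 and y = 10.3.
Only Inner satisfies 0.0 ≤ x ≤ 97.0 and 0.0 ≤ y ≤ 71.9.

Inner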